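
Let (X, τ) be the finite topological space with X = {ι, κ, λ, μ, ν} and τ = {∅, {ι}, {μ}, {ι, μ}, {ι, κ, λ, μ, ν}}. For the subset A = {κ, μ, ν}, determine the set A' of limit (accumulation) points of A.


A' = {κ, λ, ν}

For each x ∈ X, list the open sets U ∈ τ with x ∈ U, then check whether U ∩ (A ∖ {x}) ≠ ∅ for every such U.
  x = ι: open {ι} ∋ x has {ι} ∩ (A ∖ {ι}) = ∅, so x is NOT a limit point.
  x = κ: opens ∋ x are {ι, κ, λ, μ, ν}; each meets A ∖ {κ}, so x IS a limit point.
  x = λ: opens ∋ x are {ι, κ, λ, μ, ν}; each meets A ∖ {λ}, so x IS a limit point.
  x = μ: open {μ} ∋ x has {μ} ∩ (A ∖ {μ}) = ∅, so x is NOT a limit point.
  x = ν: opens ∋ x are {ι, κ, λ, μ, ν}; each meets A ∖ {ν}, so x IS a limit point.
Collecting: A' = {κ, λ, ν}.


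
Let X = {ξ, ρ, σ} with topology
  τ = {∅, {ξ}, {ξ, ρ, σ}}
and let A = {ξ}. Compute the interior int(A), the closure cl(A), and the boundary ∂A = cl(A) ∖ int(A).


int(A) = {ξ}, cl(A) = {ξ, ρ, σ}, ∂A = {ρ, σ}.

Closed sets in (X, τ) are complements of opens:
  closed(X, τ) = {∅, {ρ, σ}, {ξ, ρ, σ}}.
int(A) = ⋃ {U ∈ τ : U ⊆ A}. Opens contained in A: ∅, {ξ}.
Taking the union of these: int(A) = {ξ}.
cl(A) = ⋂ {C closed : A ⊆ C}. Closed sets containing A: {ξ, ρ, σ}.
Intersecting these: cl(A) = {ξ, ρ, σ}.
∂A = cl(A) ∖ int(A) = {ξ, ρ, σ} ∖ {ξ} = {ρ, σ}.


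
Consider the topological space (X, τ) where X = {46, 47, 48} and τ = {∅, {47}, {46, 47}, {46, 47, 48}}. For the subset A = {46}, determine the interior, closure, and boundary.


int(A) = ∅, cl(A) = {46, 48}, ∂A = {46, 48}.

Closed sets in (X, τ) are complements of opens:
  closed(X, τ) = {∅, {48}, {46, 48}, {46, 47, 48}}.
int(A) = ⋃ {U ∈ τ : U ⊆ A}. Opens contained in A: ∅.
Taking the union of these: int(A) = ∅.
cl(A) = ⋂ {C closed : A ⊆ C}. Closed sets containing A: {46, 48}, {46, 47, 48}.
Intersecting these: cl(A) = {46, 48}.
∂A = cl(A) ∖ int(A) = {46, 48} ∖ ∅ = {46, 48}.


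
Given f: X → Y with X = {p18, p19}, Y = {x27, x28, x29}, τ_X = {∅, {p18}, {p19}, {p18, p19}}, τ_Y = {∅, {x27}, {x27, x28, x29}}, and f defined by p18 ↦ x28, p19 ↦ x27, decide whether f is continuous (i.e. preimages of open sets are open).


f IS continuous.

Compute f^{-1}(U) for each U ∈ τ_Y:
  U = ∅: f^{-1}(U) = ∅ ∈ τ_X ✓.
  U = {x27}: f^{-1}(U) = {p19} ∈ τ_X ✓.
  U = {x27, x28, x29}: f^{-1}(U) = {p18, p19} ∈ τ_X ✓.
Every preimage lies in τ_X, so f IS continuous.


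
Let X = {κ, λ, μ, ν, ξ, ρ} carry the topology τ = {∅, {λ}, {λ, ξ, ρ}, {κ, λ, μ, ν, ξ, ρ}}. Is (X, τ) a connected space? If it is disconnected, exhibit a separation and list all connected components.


(X, τ) is connected.

Find clopen sets (U ∈ τ with X ∖ U ∈ τ):
  U = ∅, X ∖ U = {κ, λ, μ, ν, ξ, ρ} — both open, so U is clopen.
  U = {κ, λ, μ, ν, ξ, ρ}, X ∖ U = ∅ — both open, so U is clopen.
Only trivial clopens (∅ and X) exist, so (X, τ) is connected.
Compute connected components by grouping points that agree on all clopens:
  component: {κ, λ, μ, ν, ξ, ρ}


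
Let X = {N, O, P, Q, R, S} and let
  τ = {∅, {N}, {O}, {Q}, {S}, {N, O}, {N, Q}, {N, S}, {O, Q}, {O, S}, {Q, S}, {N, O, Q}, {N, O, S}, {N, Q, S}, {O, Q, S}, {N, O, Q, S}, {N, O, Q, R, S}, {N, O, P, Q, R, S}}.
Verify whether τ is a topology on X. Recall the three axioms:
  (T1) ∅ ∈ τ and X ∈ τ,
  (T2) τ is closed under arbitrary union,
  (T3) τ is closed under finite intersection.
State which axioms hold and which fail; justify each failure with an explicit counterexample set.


τ IS a topology on X.

Axiom (T1): ∅ ∈ τ? Yes; X ∈ τ? Yes.
Axiom (T2/T3): check pairwise unions and intersections of members of τ.
All pairwise intersections and unions checked — each lies in τ. Therefore τ satisfies (T1), (T2), (T3): it IS a topology on X.


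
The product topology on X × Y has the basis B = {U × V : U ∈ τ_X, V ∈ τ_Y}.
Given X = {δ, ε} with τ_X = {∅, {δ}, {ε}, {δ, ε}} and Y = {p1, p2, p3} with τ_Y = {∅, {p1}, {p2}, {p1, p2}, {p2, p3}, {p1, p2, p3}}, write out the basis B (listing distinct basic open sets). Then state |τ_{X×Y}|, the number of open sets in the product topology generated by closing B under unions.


Basis B = {∅ × ∅, {δ} × {p1}, {δ} × {p2}, {ε} × {p1}, {ε} × {p2}, {δ} × {p1, p2}, {δ, ε} × {p1}, {δ} × {p2, p3}, {δ, ε} × {p2}, {ε} × {p1, p2}, {ε} × {p2, p3}, {δ} × {p1, p2, p3}, {ε} × {p1, p2, p3}, {δ, ε} × {p1, p2}, {δ, ε} × {p2, p3}, {δ, ε} × {p1, p2, p3}}; |τ_{X×Y}| = 36.

Enumerate products U × V with U ∈ τ_X, V ∈ τ_Y (deduplicated):
  ∅ × ∅ = {} (∅)
  {δ} × {p1} = {(δ,p1)}
  {δ} × {p2} = {(δ,p2)}
  {ε} × {p1} = {(ε,p1)}
  {ε} × {p2} = {(ε,p2)}
  {δ} × {p1, p2} = {(δ,p1), (δ,p2)}
  {δ, ε} × {p1} = {(δ,p1), (ε,p1)}
  {δ} × {p2, p3} = {(δ,p2), (δ,p3)}
  {δ, ε} × {p2} = {(δ,p2), (ε,p2)}
  {ε} × {p1, p2} = {(ε,p1), (ε,p2)}
  {ε} × {p2, p3} = {(ε,p2), (ε,p3)}
  {δ} × {p1, p2, p3} = {(δ,p1), (δ,p2), (δ,p3)}
  {ε} × {p1, p2, p3} = {(ε,p1), (ε,p2), (ε,p3)}
  {δ, ε} × {p1, p2} = {(δ,p1), (δ,p2), (ε,p1), (ε,p2)}
  {δ, ε} × {p2, p3} = {(δ,p2), (δ,p3), (ε,p2), (ε,p3)}
  {δ, ε} × {p1, p2, p3} = {(δ,p1), (δ,p2), (δ,p3), (ε,p1), (ε,p2), (ε,p3)}
These 16 distinct sets form the basis B.
Close under arbitrary unions to get τ_{X×Y}; counting gives |τ_{X×Y}| = 36.


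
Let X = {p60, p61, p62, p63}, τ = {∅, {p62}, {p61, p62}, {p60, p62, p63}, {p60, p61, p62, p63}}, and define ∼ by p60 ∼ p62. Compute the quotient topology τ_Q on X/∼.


X/∼ = {[p60=p62], [p61], [p63]}; |τ_Q| = 3.

Equivalence classes: [p60=p62], [p61], [p63].
Quotient map π: X → X/∼ sends p60 ↦ [p60=p62], p61 ↦ [p61], p62 ↦ [p60=p62], p63 ↦ [p63].
For each subset V ⊆ X/∼, compute π^{-1}(V) ⊆ X and check whether π^{-1}(V) ∈ τ. V is open in τ_Q iff π^{-1}(V) ∈ τ.
  V = {}: π^{-1}(V) = ∅ ∈ τ ✓.
  V = {[p60=p62]}: π^{-1}(V) = {p60, p62} ∉ τ ✗.
  V = {[p61]}: π^{-1}(V) = {p61} ∉ τ ✗.
  V = {[p60=p62], [p61]}: π^{-1}(V) = {p60, p61, p62} ∉ τ ✗.
  V = {[p63]}: π^{-1}(V) = {p63} ∉ τ ✗.
  V = {[p60=p62], [p63]}: π^{-1}(V) = {p60, p62, p63} ∈ τ ✓.
  V = {[p61], [p63]}: π^{-1}(V) = {p61, p63} ∉ τ ✗.
  V = {[p60=p62], [p61], [p63]}: π^{-1}(V) = {p60, p61, p62, p63} ∈ τ ✓.
Open sets in the quotient: τ_Q = {{}, {[p60=p62], [p63]}, {[p60=p62], [p61], [p63]}} (3 elements).


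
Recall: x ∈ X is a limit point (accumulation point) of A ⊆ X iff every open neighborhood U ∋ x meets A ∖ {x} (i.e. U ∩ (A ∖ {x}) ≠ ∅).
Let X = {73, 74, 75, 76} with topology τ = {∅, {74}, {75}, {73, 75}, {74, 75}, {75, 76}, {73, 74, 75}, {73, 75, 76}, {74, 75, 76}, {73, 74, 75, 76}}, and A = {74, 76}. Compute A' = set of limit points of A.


A' = ∅

For each x ∈ X, list the open sets U ∈ τ with x ∈ U, then check whether U ∩ (A ∖ {x}) ≠ ∅ for every such U.
  x = 73: open {73, 75} ∋ x has {73, 75} ∩ (A ∖ {73}) = ∅, so x is NOT a limit point.
  x = 74: open {74} ∋ x has {74} ∩ (A ∖ {74}) = ∅, so x is NOT a limit point.
  x = 75: open {75} ∋ x has {75} ∩ (A ∖ {75}) = ∅, so x is NOT a limit point.
  x = 76: open {75, 76} ∋ x has {75, 76} ∩ (A ∖ {76}) = ∅, so x is NOT a limit point.
Collecting: A' = ∅.


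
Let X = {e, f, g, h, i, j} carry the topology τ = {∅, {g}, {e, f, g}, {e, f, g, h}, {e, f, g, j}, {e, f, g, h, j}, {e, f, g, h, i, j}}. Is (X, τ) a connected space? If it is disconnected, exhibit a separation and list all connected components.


(X, τ) is connected.

Find clopen sets (U ∈ τ with X ∖ U ∈ τ):
  U = ∅, X ∖ U = {e, f, g, h, i, j} — both open, so U is clopen.
  U = {e, f, g, h, i, j}, X ∖ U = ∅ — both open, so U is clopen.
Only trivial clopens (∅ and X) exist, so (X, τ) is connected.
Compute connected components by grouping points that agree on all clopens:
  component: {e, f, g, h, i, j}


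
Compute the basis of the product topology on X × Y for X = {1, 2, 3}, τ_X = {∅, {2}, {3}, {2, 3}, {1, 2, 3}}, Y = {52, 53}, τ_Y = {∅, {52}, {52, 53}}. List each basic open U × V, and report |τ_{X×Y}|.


Basis B = {∅ × ∅, {2} × {52}, {3} × {52}, {2} × {52, 53}, {2, 3} × {52}, {3} × {52, 53}, {1, 2, 3} × {52}, {2, 3} × {52, 53}, {1, 2, 3} × {52, 53}}; |τ_{X×Y}| = 14.

Enumerate products U × V with U ∈ τ_X, V ∈ τ_Y (deduplicated):
  ∅ × ∅ = {} (∅)
  {2} × {52} = {(2,52)}
  {3} × {52} = {(3,52)}
  {2} × {52, 53} = {(2,52), (2,53)}
  {2, 3} × {52} = {(2,52), (3,52)}
  {3} × {52, 53} = {(3,52), (3,53)}
  {1, 2, 3} × {52} = {(1,52), (2,52), (3,52)}
  {2, 3} × {52, 53} = {(2,52), (2,53), (3,52), (3,53)}
  {1, 2, 3} × {52, 53} = {(1,52), (1,53), (2,52), (2,53), (3,52), (3,53)}
These 9 distinct sets form the basis B.
Close under arbitrary unions to get τ_{X×Y}; counting gives |τ_{X×Y}| = 14.


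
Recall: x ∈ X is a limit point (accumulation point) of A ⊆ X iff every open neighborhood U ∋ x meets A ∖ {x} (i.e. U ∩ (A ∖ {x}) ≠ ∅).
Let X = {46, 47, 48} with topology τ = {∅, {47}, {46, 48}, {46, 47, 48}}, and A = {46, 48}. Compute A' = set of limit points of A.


A' = {46, 48}

For each x ∈ X, list the open sets U ∈ τ with x ∈ U, then check whether U ∩ (A ∖ {x}) ≠ ∅ for every such U.
  x = 46: opens ∋ x are {46, 48}, {46, 47, 48}; each meets A ∖ {46}, so x IS a limit point.
  x = 47: open {47} ∋ x has {47} ∩ (A ∖ {47}) = ∅, so x is NOT a limit point.
  x = 48: opens ∋ x are {46, 48}, {46, 47, 48}; each meets A ∖ {48}, so x IS a limit point.
Collecting: A' = {46, 48}.


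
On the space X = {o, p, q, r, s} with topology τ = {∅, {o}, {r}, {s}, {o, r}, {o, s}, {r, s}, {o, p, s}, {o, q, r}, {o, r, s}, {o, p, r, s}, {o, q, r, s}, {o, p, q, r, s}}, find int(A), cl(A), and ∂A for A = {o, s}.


int(A) = {o, s}, cl(A) = {o, p, q, s}, ∂A = {p, q}.

Closed sets in (X, τ) are complements of opens:
  closed(X, τ) = {∅, {p}, {q}, {p, q}, {p, s}, {q, r}, {o, p, q}, {p, q, r}, {p, q, s}, {o, p, q, r}, {o, p, q, s}, {p, q, r, s}, {o, p, q, r, s}}.
int(A) = ⋃ {U ∈ τ : U ⊆ A}. Opens contained in A: ∅, {o}, {s}, {o, s}.
Taking the union of these: int(A) = {o, s}.
cl(A) = ⋂ {C closed : A ⊆ C}. Closed sets containing A: {o, p, q, s}, {o, p, q, r, s}.
Intersecting these: cl(A) = {o, p, q, s}.
∂A = cl(A) ∖ int(A) = {o, p, q, s} ∖ {o, s} = {p, q}.


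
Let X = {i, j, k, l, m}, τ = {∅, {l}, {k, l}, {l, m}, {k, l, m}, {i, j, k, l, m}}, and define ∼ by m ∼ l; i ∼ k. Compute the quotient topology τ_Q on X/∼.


X/∼ = {[i=k], [j], [l=m]}; |τ_Q| = 3.

Equivalence classes: [i=k], [j], [l=m].
Quotient map π: X → X/∼ sends i ↦ [i=k], j ↦ [j], k ↦ [i=k], l ↦ [l=m], m ↦ [l=m].
For each subset V ⊆ X/∼, compute π^{-1}(V) ⊆ X and check whether π^{-1}(V) ∈ τ. V is open in τ_Q iff π^{-1}(V) ∈ τ.
  V = {}: π^{-1}(V) = ∅ ∈ τ ✓.
  V = {[i=k]}: π^{-1}(V) = {i, k} ∉ τ ✗.
  V = {[j]}: π^{-1}(V) = {j} ∉ τ ✗.
  V = {[i=k], [j]}: π^{-1}(V) = {i, j, k} ∉ τ ✗.
  V = {[l=m]}: π^{-1}(V) = {l, m} ∈ τ ✓.
  V = {[i=k], [l=m]}: π^{-1}(V) = {i, k, l, m} ∉ τ ✗.
  V = {[j], [l=m]}: π^{-1}(V) = {j, l, m} ∉ τ ✗.
  V = {[i=k], [j], [l=m]}: π^{-1}(V) = {i, j, k, l, m} ∈ τ ✓.
Open sets in the quotient: τ_Q = {{}, {[l=m]}, {[i=k], [j], [l=m]}} (3 elements).


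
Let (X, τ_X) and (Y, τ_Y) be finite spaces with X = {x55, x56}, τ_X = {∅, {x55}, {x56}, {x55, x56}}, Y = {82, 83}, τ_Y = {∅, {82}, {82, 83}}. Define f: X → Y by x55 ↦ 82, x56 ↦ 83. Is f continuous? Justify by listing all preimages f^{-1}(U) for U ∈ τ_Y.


f IS continuous.

Compute f^{-1}(U) for each U ∈ τ_Y:
  U = ∅: f^{-1}(U) = ∅ ∈ τ_X ✓.
  U = {82}: f^{-1}(U) = {x55} ∈ τ_X ✓.
  U = {82, 83}: f^{-1}(U) = {x55, x56} ∈ τ_X ✓.
Every preimage lies in τ_X, so f IS continuous.


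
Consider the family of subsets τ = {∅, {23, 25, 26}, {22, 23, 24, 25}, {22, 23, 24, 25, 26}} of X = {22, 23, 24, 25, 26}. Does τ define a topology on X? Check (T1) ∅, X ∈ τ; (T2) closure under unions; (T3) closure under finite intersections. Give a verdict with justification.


τ is NOT a topology on X.

Axiom (T1): ∅ ∈ τ? Yes; X ∈ τ? Yes.
Axiom (T2/T3): check pairwise unions and intersections of members of τ.
Counterexample for (T3): {23, 25, 26} ∩ {22, 23, 24, 25} = {23, 25} ∉ τ. Therefore τ is NOT a topology.


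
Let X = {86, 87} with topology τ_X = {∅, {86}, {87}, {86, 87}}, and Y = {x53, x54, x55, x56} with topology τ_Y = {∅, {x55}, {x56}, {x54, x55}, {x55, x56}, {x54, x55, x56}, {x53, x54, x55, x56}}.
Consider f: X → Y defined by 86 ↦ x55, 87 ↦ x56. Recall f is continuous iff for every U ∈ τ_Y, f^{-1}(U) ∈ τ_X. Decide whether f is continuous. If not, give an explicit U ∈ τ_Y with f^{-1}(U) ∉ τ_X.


f IS continuous.

Compute f^{-1}(U) for each U ∈ τ_Y:
  U = ∅: f^{-1}(U) = ∅ ∈ τ_X ✓.
  U = {x55}: f^{-1}(U) = {86} ∈ τ_X ✓.
  U = {x56}: f^{-1}(U) = {87} ∈ τ_X ✓.
  U = {x54, x55}: f^{-1}(U) = {86} ∈ τ_X ✓.
  U = {x55, x56}: f^{-1}(U) = {86, 87} ∈ τ_X ✓.
  U = {x54, x55, x56}: f^{-1}(U) = {86, 87} ∈ τ_X ✓.
  U = {x53, x54, x55, x56}: f^{-1}(U) = {86, 87} ∈ τ_X ✓.
Every preimage lies in τ_X, so f IS continuous.


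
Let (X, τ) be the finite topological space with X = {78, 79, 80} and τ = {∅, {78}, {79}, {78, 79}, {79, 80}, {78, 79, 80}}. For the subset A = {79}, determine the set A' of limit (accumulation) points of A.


A' = {80}

For each x ∈ X, list the open sets U ∈ τ with x ∈ U, then check whether U ∩ (A ∖ {x}) ≠ ∅ for every such U.
  x = 78: open {78} ∋ x has {78} ∩ (A ∖ {78}) = ∅, so x is NOT a limit point.
  x = 79: open {79} ∋ x has {79} ∩ (A ∖ {79}) = ∅, so x is NOT a limit point.
  x = 80: opens ∋ x are {79, 80}, {78, 79, 80}; each meets A ∖ {80}, so x IS a limit point.
Collecting: A' = {80}.


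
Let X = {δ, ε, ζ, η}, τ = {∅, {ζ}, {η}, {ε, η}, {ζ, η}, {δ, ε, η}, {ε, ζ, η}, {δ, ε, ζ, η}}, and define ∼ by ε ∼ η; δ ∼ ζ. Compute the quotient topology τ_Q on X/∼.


X/∼ = {[δ=ζ], [ε=η]}; |τ_Q| = 3.

Equivalence classes: [δ=ζ], [ε=η].
Quotient map π: X → X/∼ sends δ ↦ [δ=ζ], ε ↦ [ε=η], ζ ↦ [δ=ζ], η ↦ [ε=η].
For each subset V ⊆ X/∼, compute π^{-1}(V) ⊆ X and check whether π^{-1}(V) ∈ τ. V is open in τ_Q iff π^{-1}(V) ∈ τ.
  V = {}: π^{-1}(V) = ∅ ∈ τ ✓.
  V = {[δ=ζ]}: π^{-1}(V) = {δ, ζ} ∉ τ ✗.
  V = {[ε=η]}: π^{-1}(V) = {ε, η} ∈ τ ✓.
  V = {[δ=ζ], [ε=η]}: π^{-1}(V) = {δ, ε, ζ, η} ∈ τ ✓.
Open sets in the quotient: τ_Q = {{}, {[ε=η]}, {[δ=ζ], [ε=η]}} (3 elements).


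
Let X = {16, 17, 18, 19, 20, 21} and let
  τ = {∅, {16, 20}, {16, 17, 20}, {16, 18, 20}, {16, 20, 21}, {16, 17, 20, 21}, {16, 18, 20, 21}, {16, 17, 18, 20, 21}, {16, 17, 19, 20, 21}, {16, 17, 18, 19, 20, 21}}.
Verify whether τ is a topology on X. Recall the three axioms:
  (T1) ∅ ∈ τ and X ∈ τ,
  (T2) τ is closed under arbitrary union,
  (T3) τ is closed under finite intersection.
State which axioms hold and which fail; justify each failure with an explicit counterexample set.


τ is NOT a topology on X.

Axiom (T1): ∅ ∈ τ? Yes; X ∈ τ? Yes.
Axiom (T2/T3): check pairwise unions and intersections of members of τ.
Counterexample for (T2): {16, 17, 20} ∪ {16, 18, 20} = {16, 17, 18, 20} ∉ τ. Therefore τ is NOT a topology.


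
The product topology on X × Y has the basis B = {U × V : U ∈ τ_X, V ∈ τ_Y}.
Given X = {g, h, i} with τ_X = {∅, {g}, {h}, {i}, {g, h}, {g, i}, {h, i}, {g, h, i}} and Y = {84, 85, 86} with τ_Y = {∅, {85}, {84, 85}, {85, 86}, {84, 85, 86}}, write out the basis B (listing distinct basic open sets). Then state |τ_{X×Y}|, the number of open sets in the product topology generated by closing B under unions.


Basis B = {∅ × ∅, {g} × {85}, {h} × {85}, {i} × {85}, {g} × {84, 85}, {g} × {85, 86}, {g, h} × {85}, {g, i} × {85}, {h} × {84, 85}, {h} × {85, 86}, {h, i} × {85}, {i} × {84, 85}, {i} × {85, 86}, {g} × {84, 85, 86}, {g, h, i} × {85}, {h} × {84, 85, 86}, {i} × {84, 85, 86}, {g, h} × {84, 85}, {g, i} × {84, 85}, {g, h} × {85, 86}, {g, i} × {85, 86}, {h, i} × {84, 85}, {h, i} × {85, 86}, {g, h} × {84, 85, 86}, {g, i} × {84, 85, 86}, {g, h, i} × {84, 85}, {g, h, i} × {85, 86}, {h, i} × {84, 85, 86}, {g, h, i} × {84, 85, 86}}; |τ_{X×Y}| = 125.

Enumerate products U × V with U ∈ τ_X, V ∈ τ_Y (deduplicated):
  ∅ × ∅ = {} (∅)
  {g} × {85} = {(g,85)}
  {h} × {85} = {(h,85)}
  {i} × {85} = {(i,85)}
  {g} × {84, 85} = {(g,84), (g,85)}
  {g} × {85, 86} = {(g,85), (g,86)}
  {g, h} × {85} = {(g,85), (h,85)}
  {g, i} × {85} = {(g,85), (i,85)}
  {h} × {84, 85} = {(h,84), (h,85)}
  {h} × {85, 86} = {(h,85), (h,86)}
  {h, i} × {85} = {(h,85), (i,85)}
  {i} × {84, 85} = {(i,84), (i,85)}
  {i} × {85, 86} = {(i,85), (i,86)}
  {g} × {84, 85, 86} = {(g,84), (g,85), (g,86)}
  {g, h, i} × {85} = {(g,85), (h,85), (i,85)}
  {h} × {84, 85, 86} = {(h,84), (h,85), (h,86)}
  {i} × {84, 85, 86} = {(i,84), (i,85), (i,86)}
  {g, h} × {84, 85} = {(g,84), (g,85), (h,84), (h,85)}
  {g, i} × {84, 85} = {(g,84), (g,85), (i,84), (i,85)}
  {g, h} × {85, 86} = {(g,85), (g,86), (h,85), (h,86)}
  {g, i} × {85, 86} = {(g,85), (g,86), (i,85), (i,86)}
  {h, i} × {84, 85} = {(h,84), (h,85), (i,84), (i,85)}
  {h, i} × {85, 86} = {(h,85), (h,86), (i,85), (i,86)}
  {g, h} × {84, 85, 86} = {(g,84), (g,85), (g,86), (h,84), (h,85), (h,86)}
  {g, i} × {84, 85, 86} = {(g,84), (g,85), (g,86), (i,84), (i,85), (i,86)}
  {g, h, i} × {84, 85} = {(g,84), (g,85), (h,84), (h,85), (i,84), (i,85)}
  {g, h, i} × {85, 86} = {(g,85), (g,86), (h,85), (h,86), (i,85), (i,86)}
  {h, i} × {84, 85, 86} = {(h,84), (h,85), (h,86), (i,84), (i,85), (i,86)}
  {g, h, i} × {84, 85, 86} = {(g,84), (g,85), (g,86), (h,84), (h,85), (h,86), (i,84), (i,85), (i,86)}
These 29 distinct sets form the basis B.
Close under arbitrary unions to get τ_{X×Y}; counting gives |τ_{X×Y}| = 125.


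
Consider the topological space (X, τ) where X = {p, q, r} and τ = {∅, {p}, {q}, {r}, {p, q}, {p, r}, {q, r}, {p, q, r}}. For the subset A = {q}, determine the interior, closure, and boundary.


int(A) = {q}, cl(A) = {q}, ∂A = ∅.

Closed sets in (X, τ) are complements of opens:
  closed(X, τ) = {∅, {p}, {q}, {r}, {p, q}, {p, r}, {q, r}, {p, q, r}}.
int(A) = ⋃ {U ∈ τ : U ⊆ A}. Opens contained in A: ∅, {q}.
Taking the union of these: int(A) = {q}.
cl(A) = ⋂ {C closed : A ⊆ C}. Closed sets containing A: {q}, {p, q}, {q, r}, {p, q, r}.
Intersecting these: cl(A) = {q}.
∂A = cl(A) ∖ int(A) = {q} ∖ {q} = ∅.


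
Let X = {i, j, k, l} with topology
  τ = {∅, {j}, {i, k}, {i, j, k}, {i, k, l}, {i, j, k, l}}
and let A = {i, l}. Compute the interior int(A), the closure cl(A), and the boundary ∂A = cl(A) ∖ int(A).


int(A) = ∅, cl(A) = {i, k, l}, ∂A = {i, k, l}.

Closed sets in (X, τ) are complements of opens:
  closed(X, τ) = {∅, {j}, {l}, {j, l}, {i, k, l}, {i, j, k, l}}.
int(A) = ⋃ {U ∈ τ : U ⊆ A}. Opens contained in A: ∅.
Taking the union of these: int(A) = ∅.
cl(A) = ⋂ {C closed : A ⊆ C}. Closed sets containing A: {i, k, l}, {i, j, k, l}.
Intersecting these: cl(A) = {i, k, l}.
∂A = cl(A) ∖ int(A) = {i, k, l} ∖ ∅ = {i, k, l}.


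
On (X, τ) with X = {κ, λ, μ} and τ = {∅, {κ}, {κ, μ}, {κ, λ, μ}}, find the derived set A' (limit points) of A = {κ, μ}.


A' = {λ, μ}

For each x ∈ X, list the open sets U ∈ τ with x ∈ U, then check whether U ∩ (A ∖ {x}) ≠ ∅ for every such U.
  x = κ: open {κ} ∋ x has {κ} ∩ (A ∖ {κ}) = ∅, so x is NOT a limit point.
  x = λ: opens ∋ x are {κ, λ, μ}; each meets A ∖ {λ}, so x IS a limit point.
  x = μ: opens ∋ x are {κ, μ}, {κ, λ, μ}; each meets A ∖ {μ}, so x IS a limit point.
Collecting: A' = {λ, μ}.


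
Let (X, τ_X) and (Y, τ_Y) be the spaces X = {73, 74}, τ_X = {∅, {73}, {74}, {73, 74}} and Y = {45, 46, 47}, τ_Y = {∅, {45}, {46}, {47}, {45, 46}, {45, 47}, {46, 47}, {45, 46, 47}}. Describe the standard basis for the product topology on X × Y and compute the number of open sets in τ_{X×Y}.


Basis B = {∅ × ∅, {73} × {45}, {73} × {46}, {73} × {47}, {74} × {45}, {74} × {46}, {74} × {47}, {73} × {45, 46}, {73} × {45, 47}, {73, 74} × {45}, {73} × {46, 47}, {73, 74} × {46}, {73, 74} × {47}, {74} × {45, 46}, {74} × {45, 47}, {74} × {46, 47}, {73} × {45, 46, 47}, {74} × {45, 46, 47}, {73, 74} × {45, 46}, {73, 74} × {45, 47}, {73, 74} × {46, 47}, {73, 74} × {45, 46, 47}}; |τ_{X×Y}| = 64.

Enumerate products U × V with U ∈ τ_X, V ∈ τ_Y (deduplicated):
  ∅ × ∅ = {} (∅)
  {73} × {45} = {(73,45)}
  {73} × {46} = {(73,46)}
  {73} × {47} = {(73,47)}
  {74} × {45} = {(74,45)}
  {74} × {46} = {(74,46)}
  {74} × {47} = {(74,47)}
  {73} × {45, 46} = {(73,45), (73,46)}
  {73} × {45, 47} = {(73,45), (73,47)}
  {73, 74} × {45} = {(73,45), (74,45)}
  {73} × {46, 47} = {(73,46), (73,47)}
  {73, 74} × {46} = {(73,46), (74,46)}
  {73, 74} × {47} = {(73,47), (74,47)}
  {74} × {45, 46} = {(74,45), (74,46)}
  {74} × {45, 47} = {(74,45), (74,47)}
  {74} × {46, 47} = {(74,46), (74,47)}
  {73} × {45, 46, 47} = {(73,45), (73,46), (73,47)}
  {74} × {45, 46, 47} = {(74,45), (74,46), (74,47)}
  {73, 74} × {45, 46} = {(73,45), (73,46), (74,45), (74,46)}
  {73, 74} × {45, 47} = {(73,45), (73,47), (74,45), (74,47)}
  {73, 74} × {46, 47} = {(73,46), (73,47), (74,46), (74,47)}
  {73, 74} × {45, 46, 47} = {(73,45), (73,46), (73,47), (74,45), (74,46), (74,47)}
These 22 distinct sets form the basis B.
Close under arbitrary unions to get τ_{X×Y}; counting gives |τ_{X×Y}| = 64.


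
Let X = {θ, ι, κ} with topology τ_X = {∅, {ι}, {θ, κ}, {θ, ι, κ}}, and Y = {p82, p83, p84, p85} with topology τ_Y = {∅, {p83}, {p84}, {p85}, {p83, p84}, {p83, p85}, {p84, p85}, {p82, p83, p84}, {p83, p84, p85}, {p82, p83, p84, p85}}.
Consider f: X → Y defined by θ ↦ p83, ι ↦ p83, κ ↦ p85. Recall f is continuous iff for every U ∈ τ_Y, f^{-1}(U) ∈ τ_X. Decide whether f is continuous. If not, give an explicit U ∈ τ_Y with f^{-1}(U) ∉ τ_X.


f is NOT continuous.

Compute f^{-1}(U) for each U ∈ τ_Y:
  U = ∅: f^{-1}(U) = ∅ ∈ τ_X ✓.
  U = {p83}: f^{-1}(U) = {θ, ι} ∉ τ_X ✗.
  U = {p84}: f^{-1}(U) = ∅ ∈ τ_X ✓.
  U = {p85}: f^{-1}(U) = {κ} ∉ τ_X ✗.
  U = {p83, p84}: f^{-1}(U) = {θ, ι} ∉ τ_X ✗.
  U = {p83, p85}: f^{-1}(U) = {θ, ι, κ} ∈ τ_X ✓.
  U = {p84, p85}: f^{-1}(U) = {κ} ∉ τ_X ✗.
  U = {p82, p83, p84}: f^{-1}(U) = {θ, ι} ∉ τ_X ✗.
  U = {p83, p84, p85}: f^{-1}(U) = {θ, ι, κ} ∈ τ_X ✓.
  U = {p82, p83, p84, p85}: f^{-1}(U) = {θ, ι, κ} ∈ τ_X ✓.
Found U = {p83} with f^{-1}(U) = {θ, ι} not in τ_X. Therefore f is NOT continuous.


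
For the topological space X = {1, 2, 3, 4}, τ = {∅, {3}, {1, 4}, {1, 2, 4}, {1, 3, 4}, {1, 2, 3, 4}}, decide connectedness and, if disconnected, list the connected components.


(X, τ) is disconnected; components = [{3}, {1, 2, 4}].

Find clopen sets (U ∈ τ with X ∖ U ∈ τ):
  U = ∅, X ∖ U = {1, 2, 3, 4} — both open, so U is clopen.
  U = {3}, X ∖ U = {1, 2, 4} — both open, so U is clopen.
  U = {1, 2, 4}, X ∖ U = {3} — both open, so U is clopen.
  U = {1, 2, 3, 4}, X ∖ U = ∅ — both open, so U is clopen.
Nontrivial clopen(s) exist: e.g. {1, 2, 4}. So (X, τ) is disconnected.
Compute connected components by grouping points that agree on all clopens:
  component: {3}
  component: {1, 2, 4}


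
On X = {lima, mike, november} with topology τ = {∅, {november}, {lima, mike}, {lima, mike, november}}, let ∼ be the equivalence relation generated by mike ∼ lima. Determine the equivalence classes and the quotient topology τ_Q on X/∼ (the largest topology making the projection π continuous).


X/∼ = {[lima=mike], [november]}; |τ_Q| = 4.

Equivalence classes: [lima=mike], [november].
Quotient map π: X → X/∼ sends lima ↦ [lima=mike], mike ↦ [lima=mike], november ↦ [november].
For each subset V ⊆ X/∼, compute π^{-1}(V) ⊆ X and check whether π^{-1}(V) ∈ τ. V is open in τ_Q iff π^{-1}(V) ∈ τ.
  V = {}: π^{-1}(V) = ∅ ∈ τ ✓.
  V = {[lima=mike]}: π^{-1}(V) = {lima, mike} ∈ τ ✓.
  V = {[november]}: π^{-1}(V) = {november} ∈ τ ✓.
  V = {[lima=mike], [november]}: π^{-1}(V) = {lima, mike, november} ∈ τ ✓.
Open sets in the quotient: τ_Q = {{}, {[lima=mike]}, {[november]}, {[lima=mike], [november]}} (4 elements).


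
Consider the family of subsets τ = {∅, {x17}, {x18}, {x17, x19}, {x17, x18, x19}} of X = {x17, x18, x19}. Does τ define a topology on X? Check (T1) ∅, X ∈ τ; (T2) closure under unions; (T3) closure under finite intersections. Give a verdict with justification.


τ is NOT a topology on X.

Axiom (T1): ∅ ∈ τ? Yes; X ∈ τ? Yes.
Axiom (T2/T3): check pairwise unions and intersections of members of τ.
Counterexample for (T2): {x17} ∪ {x18} = {x17, x18} ∉ τ. Therefore τ is NOT a topology.


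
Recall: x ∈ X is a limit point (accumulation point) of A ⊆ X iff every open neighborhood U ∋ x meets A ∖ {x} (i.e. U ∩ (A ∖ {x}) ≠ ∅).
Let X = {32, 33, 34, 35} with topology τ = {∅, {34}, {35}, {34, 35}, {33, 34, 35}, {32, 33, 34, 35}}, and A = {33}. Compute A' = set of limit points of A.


A' = {32}

For each x ∈ X, list the open sets U ∈ τ with x ∈ U, then check whether U ∩ (A ∖ {x}) ≠ ∅ for every such U.
  x = 32: opens ∋ x are {32, 33, 34, 35}; each meets A ∖ {32}, so x IS a limit point.
  x = 33: open {33, 34, 35} ∋ x has {33, 34, 35} ∩ (A ∖ {33}) = ∅, so x is NOT a limit point.
  x = 34: open {34} ∋ x has {34} ∩ (A ∖ {34}) = ∅, so x is NOT a limit point.
  x = 35: open {35} ∋ x has {35} ∩ (A ∖ {35}) = ∅, so x is NOT a limit point.
Collecting: A' = {32}.


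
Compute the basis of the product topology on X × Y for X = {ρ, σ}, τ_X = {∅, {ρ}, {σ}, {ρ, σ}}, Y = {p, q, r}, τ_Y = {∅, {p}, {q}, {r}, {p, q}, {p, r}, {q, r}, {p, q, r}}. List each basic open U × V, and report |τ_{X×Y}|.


Basis B = {∅ × ∅, {ρ} × {p}, {ρ} × {q}, {ρ} × {r}, {σ} × {p}, {σ} × {q}, {σ} × {r}, {ρ} × {p, q}, {ρ} × {p, r}, {ρ, σ} × {p}, {ρ} × {q, r}, {ρ, σ} × {q}, {ρ, σ} × {r}, {σ} × {p, q}, {σ} × {p, r}, {σ} × {q, r}, {ρ} × {p, q, r}, {σ} × {p, q, r}, {ρ, σ} × {p, q}, {ρ, σ} × {p, r}, {ρ, σ} × {q, r}, {ρ, σ} × {p, q, r}}; |τ_{X×Y}| = 64.

Enumerate products U × V with U ∈ τ_X, V ∈ τ_Y (deduplicated):
  ∅ × ∅ = {} (∅)
  {ρ} × {p} = {(ρ,p)}
  {ρ} × {q} = {(ρ,q)}
  {ρ} × {r} = {(ρ,r)}
  {σ} × {p} = {(σ,p)}
  {σ} × {q} = {(σ,q)}
  {σ} × {r} = {(σ,r)}
  {ρ} × {p, q} = {(ρ,p), (ρ,q)}
  {ρ} × {p, r} = {(ρ,p), (ρ,r)}
  {ρ, σ} × {p} = {(ρ,p), (σ,p)}
  {ρ} × {q, r} = {(ρ,q), (ρ,r)}
  {ρ, σ} × {q} = {(ρ,q), (σ,q)}
  {ρ, σ} × {r} = {(ρ,r), (σ,r)}
  {σ} × {p, q} = {(σ,p), (σ,q)}
  {σ} × {p, r} = {(σ,p), (σ,r)}
  {σ} × {q, r} = {(σ,q), (σ,r)}
  {ρ} × {p, q, r} = {(ρ,p), (ρ,q), (ρ,r)}
  {σ} × {p, q, r} = {(σ,p), (σ,q), (σ,r)}
  {ρ, σ} × {p, q} = {(ρ,p), (ρ,q), (σ,p), (σ,q)}
  {ρ, σ} × {p, r} = {(ρ,p), (ρ,r), (σ,p), (σ,r)}
  {ρ, σ} × {q, r} = {(ρ,q), (ρ,r), (σ,q), (σ,r)}
  {ρ, σ} × {p, q, r} = {(ρ,p), (ρ,q), (ρ,r), (σ,p), (σ,q), (σ,r)}
These 22 distinct sets form the basis B.
Close under arbitrary unions to get τ_{X×Y}; counting gives |τ_{X×Y}| = 64.


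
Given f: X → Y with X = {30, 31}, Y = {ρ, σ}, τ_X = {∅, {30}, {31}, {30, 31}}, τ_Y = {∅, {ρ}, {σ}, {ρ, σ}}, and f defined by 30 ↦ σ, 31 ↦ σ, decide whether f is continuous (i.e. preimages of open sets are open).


f IS continuous.

Compute f^{-1}(U) for each U ∈ τ_Y:
  U = ∅: f^{-1}(U) = ∅ ∈ τ_X ✓.
  U = {ρ}: f^{-1}(U) = ∅ ∈ τ_X ✓.
  U = {σ}: f^{-1}(U) = {30, 31} ∈ τ_X ✓.
  U = {ρ, σ}: f^{-1}(U) = {30, 31} ∈ τ_X ✓.
Every preimage lies in τ_X, so f IS continuous.


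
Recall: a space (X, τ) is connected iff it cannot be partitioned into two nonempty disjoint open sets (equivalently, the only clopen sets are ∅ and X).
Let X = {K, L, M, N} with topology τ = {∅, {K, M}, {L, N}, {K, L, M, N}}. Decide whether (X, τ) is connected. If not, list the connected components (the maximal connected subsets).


(X, τ) is disconnected; components = [{K, M}, {L, N}].

Find clopen sets (U ∈ τ with X ∖ U ∈ τ):
  U = ∅, X ∖ U = {K, L, M, N} — both open, so U is clopen.
  U = {K, M}, X ∖ U = {L, N} — both open, so U is clopen.
  U = {L, N}, X ∖ U = {K, M} — both open, so U is clopen.
  U = {K, L, M, N}, X ∖ U = ∅ — both open, so U is clopen.
Nontrivial clopen(s) exist: e.g. {K, M}. So (X, τ) is disconnected.
Compute connected components by grouping points that agree on all clopens:
  component: {K, M}
  component: {L, N}


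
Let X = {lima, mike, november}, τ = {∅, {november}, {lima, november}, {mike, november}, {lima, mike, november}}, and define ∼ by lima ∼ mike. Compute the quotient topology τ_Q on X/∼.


X/∼ = {[lima=mike], [november]}; |τ_Q| = 3.

Equivalence classes: [lima=mike], [november].
Quotient map π: X → X/∼ sends lima ↦ [lima=mike], mike ↦ [lima=mike], november ↦ [november].
For each subset V ⊆ X/∼, compute π^{-1}(V) ⊆ X and check whether π^{-1}(V) ∈ τ. V is open in τ_Q iff π^{-1}(V) ∈ τ.
  V = {}: π^{-1}(V) = ∅ ∈ τ ✓.
  V = {[lima=mike]}: π^{-1}(V) = {lima, mike} ∉ τ ✗.
  V = {[november]}: π^{-1}(V) = {november} ∈ τ ✓.
  V = {[lima=mike], [november]}: π^{-1}(V) = {lima, mike, november} ∈ τ ✓.
Open sets in the quotient: τ_Q = {{}, {[november]}, {[lima=mike], [november]}} (3 elements).


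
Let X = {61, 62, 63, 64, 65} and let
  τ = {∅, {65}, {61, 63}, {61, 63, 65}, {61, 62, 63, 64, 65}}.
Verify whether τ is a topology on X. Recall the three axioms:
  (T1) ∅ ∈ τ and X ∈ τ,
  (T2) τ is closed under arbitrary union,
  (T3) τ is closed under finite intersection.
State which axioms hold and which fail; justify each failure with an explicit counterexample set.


τ IS a topology on X.

Axiom (T1): ∅ ∈ τ? Yes; X ∈ τ? Yes.
Axiom (T2/T3): check pairwise unions and intersections of members of τ.
All pairwise intersections and unions checked — each lies in τ. Therefore τ satisfies (T1), (T2), (T3): it IS a topology on X.


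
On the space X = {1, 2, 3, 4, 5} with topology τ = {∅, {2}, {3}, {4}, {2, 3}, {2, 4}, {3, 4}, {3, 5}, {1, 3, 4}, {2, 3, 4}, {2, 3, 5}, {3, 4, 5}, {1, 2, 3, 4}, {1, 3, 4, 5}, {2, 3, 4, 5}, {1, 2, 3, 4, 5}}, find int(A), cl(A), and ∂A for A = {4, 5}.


int(A) = {4}, cl(A) = {1, 4, 5}, ∂A = {1, 5}.

Closed sets in (X, τ) are complements of opens:
  closed(X, τ) = {∅, {1}, {2}, {5}, {1, 2}, {1, 4}, {1, 5}, {2, 5}, {1, 2, 4}, {1, 2, 5}, {1, 3, 5}, {1, 4, 5}, {1, 2, 3, 5}, {1, 2, 4, 5}, {1, 3, 4, 5}, {1, 2, 3, 4, 5}}.
int(A) = ⋃ {U ∈ τ : U ⊆ A}. Opens contained in A: ∅, {4}.
Taking the union of these: int(A) = {4}.
cl(A) = ⋂ {C closed : A ⊆ C}. Closed sets containing A: {1, 4, 5}, {1, 2, 4, 5}, {1, 3, 4, 5}, {1, 2, 3, 4, 5}.
Intersecting these: cl(A) = {1, 4, 5}.
∂A = cl(A) ∖ int(A) = {1, 4, 5} ∖ {4} = {1, 5}.


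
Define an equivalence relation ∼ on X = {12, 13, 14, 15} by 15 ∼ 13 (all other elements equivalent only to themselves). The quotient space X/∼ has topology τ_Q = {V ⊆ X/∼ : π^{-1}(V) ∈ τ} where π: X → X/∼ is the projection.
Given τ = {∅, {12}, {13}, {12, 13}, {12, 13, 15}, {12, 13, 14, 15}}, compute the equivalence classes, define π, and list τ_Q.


X/∼ = {[12], [13=15], [14]}; |τ_Q| = 4.

Equivalence classes: [12], [13=15], [14].
Quotient map π: X → X/∼ sends 12 ↦ [12], 13 ↦ [13=15], 14 ↦ [14], 15 ↦ [13=15].
For each subset V ⊆ X/∼, compute π^{-1}(V) ⊆ X and check whether π^{-1}(V) ∈ τ. V is open in τ_Q iff π^{-1}(V) ∈ τ.
  V = {}: π^{-1}(V) = ∅ ∈ τ ✓.
  V = {[12]}: π^{-1}(V) = {12} ∈ τ ✓.
  V = {[13=15]}: π^{-1}(V) = {13, 15} ∉ τ ✗.
  V = {[12], [13=15]}: π^{-1}(V) = {12, 13, 15} ∈ τ ✓.
  V = {[14]}: π^{-1}(V) = {14} ∉ τ ✗.
  V = {[12], [14]}: π^{-1}(V) = {12, 14} ∉ τ ✗.
  V = {[13=15], [14]}: π^{-1}(V) = {13, 14, 15} ∉ τ ✗.
  V = {[12], [13=15], [14]}: π^{-1}(V) = {12, 13, 14, 15} ∈ τ ✓.
Open sets in the quotient: τ_Q = {{}, {[12]}, {[12], [13=15]}, {[12], [13=15], [14]}} (4 elements).


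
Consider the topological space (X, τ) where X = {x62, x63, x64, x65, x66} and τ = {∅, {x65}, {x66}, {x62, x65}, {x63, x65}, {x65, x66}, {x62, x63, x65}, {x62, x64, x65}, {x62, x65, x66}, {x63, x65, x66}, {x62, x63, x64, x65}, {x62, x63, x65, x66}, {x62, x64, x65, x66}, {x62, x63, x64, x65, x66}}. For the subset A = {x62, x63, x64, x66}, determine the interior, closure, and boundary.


int(A) = {x66}, cl(A) = {x62, x63, x64, x66}, ∂A = {x62, x63, x64}.

Closed sets in (X, τ) are complements of opens:
  closed(X, τ) = {∅, {x63}, {x64}, {x66}, {x62, x64}, {x63, x64}, {x63, x66}, {x64, x66}, {x62, x63, x64}, {x62, x64, x66}, {x63, x64, x66}, {x62, x63, x64, x65}, {x62, x63, x64, x66}, {x62, x63, x64, x65, x66}}.
int(A) = ⋃ {U ∈ τ : U ⊆ A}. Opens contained in A: ∅, {x66}.
Taking the union of these: int(A) = {x66}.
cl(A) = ⋂ {C closed : A ⊆ C}. Closed sets containing A: {x62, x63, x64, x66}, {x62, x63, x64, x65, x66}.
Intersecting these: cl(A) = {x62, x63, x64, x66}.
∂A = cl(A) ∖ int(A) = {x62, x63, x64, x66} ∖ {x66} = {x62, x63, x64}.


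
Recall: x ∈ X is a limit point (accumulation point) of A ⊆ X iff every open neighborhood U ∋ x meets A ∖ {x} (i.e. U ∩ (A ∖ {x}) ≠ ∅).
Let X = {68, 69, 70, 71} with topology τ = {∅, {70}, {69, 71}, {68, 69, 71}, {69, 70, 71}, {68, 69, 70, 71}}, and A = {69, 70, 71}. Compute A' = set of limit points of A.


A' = {68, 69, 71}

For each x ∈ X, list the open sets U ∈ τ with x ∈ U, then check whether U ∩ (A ∖ {x}) ≠ ∅ for every such U.
  x = 68: opens ∋ x are {68, 69, 71}, {68, 69, 70, 71}; each meets A ∖ {68}, so x IS a limit point.
  x = 69: opens ∋ x are {69, 71}, {68, 69, 71}, {69, 70, 71}, {68, 69, 70, 71}; each meets A ∖ {69}, so x IS a limit point.
  x = 70: open {70} ∋ x has {70} ∩ (A ∖ {70}) = ∅, so x is NOT a limit point.
  x = 71: opens ∋ x are {69, 71}, {68, 69, 71}, {69, 70, 71}, {68, 69, 70, 71}; each meets A ∖ {71}, so x IS a limit point.
Collecting: A' = {68, 69, 71}.


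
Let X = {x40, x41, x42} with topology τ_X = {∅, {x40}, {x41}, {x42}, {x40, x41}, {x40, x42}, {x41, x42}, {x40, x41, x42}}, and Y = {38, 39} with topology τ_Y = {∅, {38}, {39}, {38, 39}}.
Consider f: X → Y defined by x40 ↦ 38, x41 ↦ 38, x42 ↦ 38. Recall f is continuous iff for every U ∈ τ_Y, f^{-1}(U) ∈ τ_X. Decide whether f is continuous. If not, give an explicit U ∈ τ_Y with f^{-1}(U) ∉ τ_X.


f IS continuous.

Compute f^{-1}(U) for each U ∈ τ_Y:
  U = ∅: f^{-1}(U) = ∅ ∈ τ_X ✓.
  U = {38}: f^{-1}(U) = {x40, x41, x42} ∈ τ_X ✓.
  U = {39}: f^{-1}(U) = ∅ ∈ τ_X ✓.
  U = {38, 39}: f^{-1}(U) = {x40, x41, x42} ∈ τ_X ✓.
Every preimage lies in τ_X, so f IS continuous.


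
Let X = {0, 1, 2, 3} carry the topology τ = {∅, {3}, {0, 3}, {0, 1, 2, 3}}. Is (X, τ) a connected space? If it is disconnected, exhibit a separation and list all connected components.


(X, τ) is connected.

Find clopen sets (U ∈ τ with X ∖ U ∈ τ):
  U = ∅, X ∖ U = {0, 1, 2, 3} — both open, so U is clopen.
  U = {0, 1, 2, 3}, X ∖ U = ∅ — both open, so U is clopen.
Only trivial clopens (∅ and X) exist, so (X, τ) is connected.
Compute connected components by grouping points that agree on all clopens:
  component: {0, 1, 2, 3}


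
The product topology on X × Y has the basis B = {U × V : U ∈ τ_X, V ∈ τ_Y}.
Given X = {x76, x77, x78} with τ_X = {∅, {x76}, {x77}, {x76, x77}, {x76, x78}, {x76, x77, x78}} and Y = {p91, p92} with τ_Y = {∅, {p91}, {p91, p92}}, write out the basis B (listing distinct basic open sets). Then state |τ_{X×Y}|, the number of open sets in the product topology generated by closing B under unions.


Basis B = {∅ × ∅, {x76} × {p91}, {x77} × {p91}, {x76} × {p91, p92}, {x76, x77} × {p91}, {x76, x78} × {p91}, {x77} × {p91, p92}, {x76, x77, x78} × {p91}, {x76, x77} × {p91, p92}, {x76, x78} × {p91, p92}, {x76, x77, x78} × {p91, p92}}; |τ_{X×Y}| = 18.

Enumerate products U × V with U ∈ τ_X, V ∈ τ_Y (deduplicated):
  ∅ × ∅ = {} (∅)
  {x76} × {p91} = {(x76,p91)}
  {x77} × {p91} = {(x77,p91)}
  {x76} × {p91, p92} = {(x76,p91), (x76,p92)}
  {x76, x77} × {p91} = {(x76,p91), (x77,p91)}
  {x76, x78} × {p91} = {(x76,p91), (x78,p91)}
  {x77} × {p91, p92} = {(x77,p91), (x77,p92)}
  {x76, x77, x78} × {p91} = {(x76,p91), (x77,p91), (x78,p91)}
  {x76, x77} × {p91, p92} = {(x76,p91), (x76,p92), (x77,p91), (x77,p92)}
  {x76, x78} × {p91, p92} = {(x76,p91), (x76,p92), (x78,p91), (x78,p92)}
  {x76, x77, x78} × {p91, p92} = {(x76,p91), (x76,p92), (x77,p91), (x77,p92), (x78,p91), (x78,p92)}
These 11 distinct sets form the basis B.
Close under arbitrary unions to get τ_{X×Y}; counting gives |τ_{X×Y}| = 18.


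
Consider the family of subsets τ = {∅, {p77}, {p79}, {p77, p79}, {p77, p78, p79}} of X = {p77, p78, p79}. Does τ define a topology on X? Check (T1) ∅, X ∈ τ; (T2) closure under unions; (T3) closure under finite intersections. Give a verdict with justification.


τ IS a topology on X.

Axiom (T1): ∅ ∈ τ? Yes; X ∈ τ? Yes.
Axiom (T2/T3): check pairwise unions and intersections of members of τ.
All pairwise intersections and unions checked — each lies in τ. Therefore τ satisfies (T1), (T2), (T3): it IS a topology on X.


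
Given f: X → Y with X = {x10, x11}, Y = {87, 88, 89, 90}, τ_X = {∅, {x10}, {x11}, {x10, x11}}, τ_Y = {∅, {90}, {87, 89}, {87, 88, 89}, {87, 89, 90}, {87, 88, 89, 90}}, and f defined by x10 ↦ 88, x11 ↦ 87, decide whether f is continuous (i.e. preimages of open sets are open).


f IS continuous.

Compute f^{-1}(U) for each U ∈ τ_Y:
  U = ∅: f^{-1}(U) = ∅ ∈ τ_X ✓.
  U = {90}: f^{-1}(U) = ∅ ∈ τ_X ✓.
  U = {87, 89}: f^{-1}(U) = {x11} ∈ τ_X ✓.
  U = {87, 88, 89}: f^{-1}(U) = {x10, x11} ∈ τ_X ✓.
  U = {87, 89, 90}: f^{-1}(U) = {x11} ∈ τ_X ✓.
  U = {87, 88, 89, 90}: f^{-1}(U) = {x10, x11} ∈ τ_X ✓.
Every preimage lies in τ_X, so f IS continuous.


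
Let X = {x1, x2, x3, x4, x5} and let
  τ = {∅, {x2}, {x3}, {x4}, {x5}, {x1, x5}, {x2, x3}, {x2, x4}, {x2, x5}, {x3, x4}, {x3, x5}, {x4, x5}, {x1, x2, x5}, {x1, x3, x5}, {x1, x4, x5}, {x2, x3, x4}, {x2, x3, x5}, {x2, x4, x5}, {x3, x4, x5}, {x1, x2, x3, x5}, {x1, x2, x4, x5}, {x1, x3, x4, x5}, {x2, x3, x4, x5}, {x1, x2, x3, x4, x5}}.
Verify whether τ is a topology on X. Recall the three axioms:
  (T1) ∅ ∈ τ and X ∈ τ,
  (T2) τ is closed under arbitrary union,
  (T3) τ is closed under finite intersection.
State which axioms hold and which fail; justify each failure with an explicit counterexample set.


τ IS a topology on X.

Axiom (T1): ∅ ∈ τ? Yes; X ∈ τ? Yes.
Axiom (T2/T3): check pairwise unions and intersections of members of τ.
All pairwise intersections and unions checked — each lies in τ. Therefore τ satisfies (T1), (T2), (T3): it IS a topology on X.


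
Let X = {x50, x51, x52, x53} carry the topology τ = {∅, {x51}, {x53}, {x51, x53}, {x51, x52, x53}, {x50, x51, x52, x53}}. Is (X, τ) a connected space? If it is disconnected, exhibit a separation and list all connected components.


(X, τ) is connected.

Find clopen sets (U ∈ τ with X ∖ U ∈ τ):
  U = ∅, X ∖ U = {x50, x51, x52, x53} — both open, so U is clopen.
  U = {x50, x51, x52, x53}, X ∖ U = ∅ — both open, so U is clopen.
Only trivial clopens (∅ and X) exist, so (X, τ) is connected.
Compute connected components by grouping points that agree on all clopens:
  component: {x50, x51, x52, x53}
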